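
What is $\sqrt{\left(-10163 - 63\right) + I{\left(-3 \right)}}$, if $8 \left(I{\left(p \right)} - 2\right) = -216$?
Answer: $3 i \sqrt{1139} \approx 101.25 i$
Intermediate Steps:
$I{\left(p \right)} = -25$ ($I{\left(p \right)} = 2 + \frac{1}{8} \left(-216\right) = 2 - 27 = -25$)
$\sqrt{\left(-10163 - 63\right) + I{\left(-3 \right)}} = \sqrt{\left(-10163 - 63\right) - 25} = \sqrt{-10226 - 25} = \sqrt{-10251} = 3 i \sqrt{1139}$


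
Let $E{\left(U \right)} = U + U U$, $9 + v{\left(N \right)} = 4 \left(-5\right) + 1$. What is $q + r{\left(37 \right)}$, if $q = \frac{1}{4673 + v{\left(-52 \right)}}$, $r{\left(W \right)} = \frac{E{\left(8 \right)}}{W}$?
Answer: $\frac{334477}{171865} \approx 1.9462$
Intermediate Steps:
$v{\left(N \right)} = -28$ ($v{\left(N \right)} = -9 + \left(4 \left(-5\right) + 1\right) = -9 + \left(-20 + 1\right) = -9 - 19 = -28$)
$E{\left(U \right)} = U + U^{2}$
$r{\left(W \right)} = \frac{72}{W}$ ($r{\left(W \right)} = \frac{8 \left(1 + 8\right)}{W} = \frac{8 \cdot 9}{W} = \frac{72}{W}$)
$q = \frac{1}{4645}$ ($q = \frac{1}{4673 - 28} = \frac{1}{4645} \approx 0.00021529$)
$q + r{\left(37 \right)} = \frac{1}{4645} + \frac{72}{37} = \frac{334477}{171865}$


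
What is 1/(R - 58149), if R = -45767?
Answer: -1/103916 ≈ -9.6232e-6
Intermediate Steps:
1/(R - 58149) = 1/(-45767 - 58149) = 1/(-103916) = -1/103916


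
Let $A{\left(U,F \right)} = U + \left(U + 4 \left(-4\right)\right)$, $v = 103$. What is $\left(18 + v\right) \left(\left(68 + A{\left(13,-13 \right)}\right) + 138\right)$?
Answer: $26136$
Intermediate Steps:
$A{\left(U,F \right)} = -16 + 2 U$ ($A{\left(U,F \right)} = U + \left(U - 16\right) = U + \left(-16 + U\right) = -16 + 2 U$)
$\left(18 + v\right) \left(\left(68 + A{\left(13,-13 \right)}\right) + 138\right) = \left(18 + 103\right) \left(\left(68 + \left(-16 + 2 \cdot 13\right)\right) + 138\right) = 121 \left(\left(68 + \left(-16 + 26\right)\right) + 138\right) = 121 \left(\left(68 + 10\right) + 138\right) = 121 \left(78 + 138\right) = 121 \cdot 216 = 26136$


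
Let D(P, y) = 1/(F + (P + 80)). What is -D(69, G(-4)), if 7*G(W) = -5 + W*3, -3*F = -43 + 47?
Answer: -3/443 ≈ -0.0067720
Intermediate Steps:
F = -4/3 (F = -(-43 + 47)/3 = -⅓*4 = -4/3 ≈ -1.3333)
G(W) = -5/7 + 3*W/7 (G(W) = (-5 + W*3)/7 = (-5 + 3*W)/7 = -5/7 + 3*W/7)
D(P, y) = 1/(236/3 + P) (D(P, y) = 1/(-4/3 + (P + 80)) = 1/(-4/3 + (80 + P)) = 1/(236/3 + P))
-D(69, G(-4)) = -3/(236 + 3*69) = -3/(236 + 207) = -3/443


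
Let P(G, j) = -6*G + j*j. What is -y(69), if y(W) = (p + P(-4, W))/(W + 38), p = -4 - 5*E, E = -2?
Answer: -4791/107 ≈ -44.776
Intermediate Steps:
P(G, j) = j² - 6*G (P(G, j) = -6*G + j² = j² - 6*G)
p = 6 (p = -4 - 5*(-2) = -4 + 10 = 6)
y(W) = (30 + W²)/(38 + W) (y(W) = (6 + (W² - 6*(-4)))/(W + 38) = (6 + (W² + 24))/(38 + W) = (6 + (24 + W²))/(38 + W) = (30 + W²)/(38 + W))
-y(69) = -(30 + 69²)/(38 + 69) = -(30 + 4761)/107 = -4791/107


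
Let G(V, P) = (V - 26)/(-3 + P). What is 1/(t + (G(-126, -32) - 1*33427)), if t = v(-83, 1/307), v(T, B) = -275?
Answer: -35/1179418 ≈ -2.9676e-5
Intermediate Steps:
t = -275
G(V, P) = (-26 + V)/(-3 + P)
1/(t + (G(-126, -32) - 1*33427)) = 1/(-275 + ((-26 - 126)/(-3 - 32) - 1*33427)) = 1/(-275 + (-152/(-35) - 33427)) = 1/(-275 + (-1/35*(-152) - 33427)) = 1/(-275 + (152/35 - 33427)) = 1/(-275 - 1169793/35) = 1/(-1179418/35) = -35/1179418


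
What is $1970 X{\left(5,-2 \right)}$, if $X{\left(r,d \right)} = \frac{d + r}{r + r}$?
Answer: $591$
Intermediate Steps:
$X{\left(r,d \right)} = \frac{d + r}{2 r}$
$1970 X{\left(5,-2 \right)} = 1970 \frac{-2 + 5}{2 \cdot 5} = 1970 \cdot \frac{1}{2} \cdot \frac{1}{5} \cdot 3 = 1970 \cdot \frac{3}{10} = 591$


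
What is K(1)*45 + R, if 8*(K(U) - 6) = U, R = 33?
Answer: 2469/8 ≈ 308.63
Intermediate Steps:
K(U) = 6 + U/8
K(1)*45 + R = (6 + (⅛)*1)*45 + 33 = (6 + ⅛)*45 + 33 = (49/8)*45 + 33 = 2205/8 + 33 = 2469/8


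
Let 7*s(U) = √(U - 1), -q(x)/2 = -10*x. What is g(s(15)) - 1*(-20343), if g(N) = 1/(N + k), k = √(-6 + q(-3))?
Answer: (7 + 20343*√14 + 142401*I*√66)/(√14 + 7*I*√66) ≈ 20343.0 - 0.12256*I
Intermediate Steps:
q(x) = 20*x (q(x) = -(-20)*x = 20*x)
s(U) = √(-1 + U)/7 (s(U) = √(U - 1)/7 = √(-1 + U)/7)
k = I*√66 (k = √(-6 + 20*(-3)) = √(-6 - 60) = √(-66) = I*√66 ≈ 8.124*I)
g(N) = 1/(N + I*√66)
g(s(15)) - 1*(-20343) = 1/(√(-1 + 15)/7 + I*√66) - 1*(-20343) = 1/(√14/7 + I*√66) + 20343 = 20343 + 1/(√14/7 + I*√66)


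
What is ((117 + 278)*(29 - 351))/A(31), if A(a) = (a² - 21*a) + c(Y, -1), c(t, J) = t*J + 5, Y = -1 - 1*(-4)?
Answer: -63595/156 ≈ -407.66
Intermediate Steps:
Y = 3 (Y = -1 + 4 = 3)
c(t, J) = 5 + J*t (c(t, J) = J*t + 5 = 5 + J*t)
A(a) = 2 + a² - 21*a (A(a) = (a² - 21*a) + (5 - 1*3) = (a² - 21*a) + (5 - 3) = (a² - 21*a) + 2 = 2 + a² - 21*a)
((117 + 278)*(29 - 351))/A(31) = ((117 + 278)*(29 - 351))/(2 + 31² - 21*31) = (395*(-322))/(2 + 961 - 651) = -127190/312 = -127190*1/312 = -63595/156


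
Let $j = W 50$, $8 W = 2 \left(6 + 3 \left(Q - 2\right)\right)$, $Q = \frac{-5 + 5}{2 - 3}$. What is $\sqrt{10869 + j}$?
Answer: $\sqrt{10869} \approx 104.25$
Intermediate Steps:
$Q = 0$ ($Q = \frac{0}{-1} = 0 \left(-1\right) = 0$)
$W = 0$ ($W = \frac{2 \left(6 + 3 \left(0 - 2\right)\right)}{8} = \frac{2 \left(6 + 3 \left(-2\right)\right)}{8} = \frac{2 \left(6 - 6\right)}{8} = \frac{2 \cdot 0}{8} = \frac{1}{8} \cdot 0 = 0$)
$j = 0$ ($j = 0 \cdot 50 = 0$)
$\sqrt{10869 + j} = \sqrt{10869 + 0} = \sqrt{10869}$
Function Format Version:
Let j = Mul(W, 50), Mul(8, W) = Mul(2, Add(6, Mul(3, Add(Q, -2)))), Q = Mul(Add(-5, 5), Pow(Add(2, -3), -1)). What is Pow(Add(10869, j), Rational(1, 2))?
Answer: Pow(10869, Rational(1, 2)) ≈ 104.25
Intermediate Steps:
Q = 0 (Q = Mul(0, Pow(-1, -1)) = Mul(0, -1) = 0)
W = 0 (W = Mul(Rational(1, 8), Mul(2, Add(6, Mul(3, Add(0, -2))))) = Mul(Rational(1, 8), Mul(2, Add(6, Mul(3, -2)))) = Mul(Rational(1, 8), Mul(2, Add(6, -6))) = Mul(Rational(1, 8), Mul(2, 0)) = Mul(Rational(1, 8), 0) = 0)
j = 0 (j = Mul(0, 50) = 0)
Pow(Add(10869, j), Rational(1, 2)) = Pow(Add(10869, 0), Rational(1, 2)) = Pow(10869, Rational(1, 2))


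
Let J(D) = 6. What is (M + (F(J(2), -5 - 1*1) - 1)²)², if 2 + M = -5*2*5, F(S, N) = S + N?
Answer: 2601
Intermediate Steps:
F(S, N) = N + S
M = -52 (M = -2 - 5*2*5 = -2 - 10*5 = -2 - 50 = -52)
(M + (F(J(2), -5 - 1*1) - 1)²)² = (-52 + (((-5 - 1*1) + 6) - 1)²)² = (-52 + (((-5 - 1) + 6) - 1)²)² = (-52 + ((-6 + 6) - 1)²)² = (-52 + (0 - 1)²)² = (-52 + (-1)²)² = (-52 + 1)² = (-51)² = 2601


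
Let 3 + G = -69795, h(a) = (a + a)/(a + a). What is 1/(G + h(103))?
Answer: -1/69797 ≈ -1.4327e-5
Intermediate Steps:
h(a) = 1 (h(a) = (2*a)/((2*a)) = (2*a)*(1/(2*a)) = 1)
G = -69798 (G = -3 - 69795 = -69798)
1/(G + h(103)) = 1/(-69798 + 1) = 1/(-69797) = -1/69797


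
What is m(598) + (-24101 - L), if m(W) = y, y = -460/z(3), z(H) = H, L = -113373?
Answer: 267356/3 ≈ 89119.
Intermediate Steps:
y = -460/3 ≈ -153.33
m(W) = -460/3
m(598) + (-24101 - L) = -460/3 + (-24101 - 1*(-113373)) = -460/3 + (-24101 + 113373) = -460/3 + 89272 = 267356/3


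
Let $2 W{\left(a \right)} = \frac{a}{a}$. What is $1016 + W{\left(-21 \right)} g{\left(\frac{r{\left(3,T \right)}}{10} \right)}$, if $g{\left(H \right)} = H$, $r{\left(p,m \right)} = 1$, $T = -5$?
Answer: $\frac{20321}{20} \approx 1016.0$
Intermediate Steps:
$W{\left(a \right)} = \frac{1}{2}$ ($W{\left(a \right)} = \frac{a \frac{1}{a}}{2} = \frac{1}{2} \cdot 1 = \frac{1}{2}$)
$1016 + W{\left(-21 \right)} g{\left(\frac{r{\left(3,T \right)}}{10} \right)} = 1016 + \frac{1 \cdot \frac{1}{10}}{2} = 1016 + \frac{1}{2} \cdot \frac{1}{10} = 1016 + \frac{1}{20} = \frac{20321}{20}$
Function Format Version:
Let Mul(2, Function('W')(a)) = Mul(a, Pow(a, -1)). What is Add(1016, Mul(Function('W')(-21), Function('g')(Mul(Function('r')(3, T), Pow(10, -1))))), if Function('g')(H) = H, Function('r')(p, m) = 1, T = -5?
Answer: Rational(20321, 20) ≈ 1016.0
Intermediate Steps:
Function('W')(a) = Rational(1, 2) (Function('W')(a) = Mul(Rational(1, 2), Mul(a, Pow(a, -1))) = Mul(Rational(1, 2), 1) = Rational(1, 2))
Add(1016, Mul(Function('W')(-21), Function('g')(Mul(Function('r')(3, T), Pow(10, -1))))) = Add(1016, Mul(Rational(1, 2), Mul(1, Pow(10, -1)))) = Add(1016, Mul(Rational(1, 2), Mul(1, Rational(1, 10)))) = Add(1016, Mul(Rational(1, 2), Rational(1, 10))) = Add(1016, Rational(1, 20)) = Rational(20321, 20)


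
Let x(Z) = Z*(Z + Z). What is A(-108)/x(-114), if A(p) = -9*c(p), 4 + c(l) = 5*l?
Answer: 68/361 ≈ 0.18837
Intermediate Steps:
c(l) = -4 + 5*l
A(p) = 36 - 45*p (A(p) = -9*(-4 + 5*p) = 36 - 45*p)
x(Z) = 2*Z² (x(Z) = Z*(2*Z) = 2*Z²)
A(-108)/x(-114) = (36 - 45*(-108))/((2*(-114)²)) = (36 + 4860)/((2*12996)) = 4896/25992 = 4896*(1/25992) = 68/361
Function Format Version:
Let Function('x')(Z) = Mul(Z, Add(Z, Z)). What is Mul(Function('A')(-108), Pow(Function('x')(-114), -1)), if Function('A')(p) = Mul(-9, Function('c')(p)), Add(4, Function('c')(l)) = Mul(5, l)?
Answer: Rational(68, 361) ≈ 0.18837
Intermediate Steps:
Function('c')(l) = Add(-4, Mul(5, l))
Function('A')(p) = Add(36, Mul(-45, p)) (Function('A')(p) = Mul(-9, Add(-4, Mul(5, p))) = Add(36, Mul(-45, p)))
Function('x')(Z) = Mul(2, Pow(Z, 2)) (Function('x')(Z) = Mul(Z, Mul(2, Z)) = Mul(2, Pow(Z, 2)))
Mul(Function('A')(-108), Pow(Function('x')(-114), -1)) = Mul(Add(36, Mul(-45, -108)), Pow(Mul(2, Pow(-114, 2)), -1)) = Mul(Add(36, 4860), Pow(Mul(2, 12996), -1)) = Mul(4896, Pow(25992, -1)) = Mul(4896, Rational(1, 25992)) = Rational(68, 361)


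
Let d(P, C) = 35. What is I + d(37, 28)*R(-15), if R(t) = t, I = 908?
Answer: 383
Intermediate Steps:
I + d(37, 28)*R(-15) = 908 + 35*(-15) = 908 - 525 = 383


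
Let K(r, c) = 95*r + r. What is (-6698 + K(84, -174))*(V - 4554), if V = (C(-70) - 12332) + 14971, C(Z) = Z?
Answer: -2711510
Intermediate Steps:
K(r, c) = 96*r
V = 2569 (V = (-70 - 12332) + 14971 = -12402 + 14971 = 2569)
(-6698 + K(84, -174))*(V - 4554) = (-6698 + 96*84)*(2569 - 4554) = (-6698 + 8064)*(-1985) = 1366*(-1985) = -2711510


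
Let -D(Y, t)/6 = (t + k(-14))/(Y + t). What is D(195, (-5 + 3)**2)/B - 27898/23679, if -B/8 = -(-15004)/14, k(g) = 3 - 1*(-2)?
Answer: -166590998285/141401326968 ≈ -1.1781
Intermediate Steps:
k(g) = 5 (k(g) = 3 + 2 = 5)
D(Y, t) = -6*(5 + t)/(Y + t) (D(Y, t) = -6*(t + 5)/(Y + t) = -6*(5 + t)/(Y + t))
B = -60016/7 (B = -(-10912)*(-11/14) = -(-10912)*(-11*1/14) = -(-10912)*(-11)/14 = -8*7502/7 = -60016/7 ≈ -8573.7)
D(195, (-5 + 3)**2)/B - 27898/23679 = (6*(-5 - (-5 + 3)**2)/(195 + (-5 + 3)**2))/(-60016/7) - 27898/23679 = (6*(-5 - 1*(-2)**2)/(195 + (-2)**2))*(-7/60016) - 27898*1/23679 = (6*(-5 - 1*4)/(195 + 4))*(-7/60016) - 27898/23679 = (6*(-5 - 4)/199)*(-7/60016) - 27898/23679 = (6*(1/199)*(-9))*(-7/60016) - 27898/23679 = -54/199*(-7/60016) - 27898/23679 = 189/5971592 - 27898/23679 = -166590998285/141401326968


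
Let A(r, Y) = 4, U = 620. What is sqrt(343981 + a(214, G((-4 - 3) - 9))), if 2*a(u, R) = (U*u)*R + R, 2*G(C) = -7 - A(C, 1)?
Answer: I*sqrt(83567)/2 ≈ 144.54*I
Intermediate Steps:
G(C) = -11/2 (G(C) = (-7 - 1*4)/2 = (-7 - 4)/2 = (1/2)*(-11) = -11/2)
a(u, R) = R/2 + 310*R*u (a(u, R) = ((620*u)*R + R)/2 = (620*R*u + R)/2 = (R + 620*R*u)/2 = R/2 + 310*R*u)
sqrt(343981 + a(214, G((-4 - 3) - 9))) = sqrt(343981 + (1/2)*(-11/2)*(1 + 620*214)) = sqrt(343981 + (1/2)*(-11/2)*(1 + 132680)) = sqrt(343981 + (1/2)*(-11/2)*132681) = sqrt(343981 - 1459491/4) = sqrt(-83567/4) = I*sqrt(83567)/2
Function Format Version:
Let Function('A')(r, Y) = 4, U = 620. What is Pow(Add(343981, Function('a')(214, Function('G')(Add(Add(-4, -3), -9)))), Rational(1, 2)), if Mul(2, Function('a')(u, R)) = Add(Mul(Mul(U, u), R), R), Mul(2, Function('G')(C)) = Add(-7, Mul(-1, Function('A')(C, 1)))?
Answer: Mul(Rational(1, 2), I, Pow(83567, Rational(1, 2))) ≈ Mul(144.54, I)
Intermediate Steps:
Function('G')(C) = Rational(-11, 2) (Function('G')(C) = Mul(Rational(1, 2), Add(-7, Mul(-1, 4))) = Mul(Rational(1, 2), Add(-7, -4)) = Mul(Rational(1, 2), -11) = Rational(-11, 2))
Function('a')(u, R) = Add(Mul(Rational(1, 2), R), Mul(310, R, u)) (Function('a')(u, R) = Mul(Rational(1, 2), Add(Mul(Mul(620, u), R), R)) = Mul(Rational(1, 2), Add(Mul(620, R, u), R)) = Mul(Rational(1, 2), Add(R, Mul(620, R, u))) = Add(Mul(Rational(1, 2), R), Mul(310, R, u)))
Pow(Add(343981, Function('a')(214, Function('G')(Add(Add(-4, -3), -9)))), Rational(1, 2)) = Pow(Add(343981, Mul(Rational(1, 2), Rational(-11, 2), Add(1, Mul(620, 214)))), Rational(1, 2)) = Pow(Add(343981, Mul(Rational(1, 2), Rational(-11, 2), Add(1, 132680))), Rational(1, 2)) = Pow(Add(343981, Mul(Rational(1, 2), Rational(-11, 2), 132681)), Rational(1, 2)) = Pow(Add(343981, Rational(-1459491, 4)), Rational(1, 2)) = Pow(Rational(-83567, 4), Rational(1, 2)) = Mul(Rational(1, 2), I, Pow(83567, Rational(1, 2)))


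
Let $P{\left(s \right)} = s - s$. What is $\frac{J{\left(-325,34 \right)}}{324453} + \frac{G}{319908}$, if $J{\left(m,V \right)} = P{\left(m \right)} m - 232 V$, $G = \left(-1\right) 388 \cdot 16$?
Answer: $- \frac{378136544}{8649592527} \approx -0.043717$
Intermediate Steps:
$P{\left(s \right)} = 0$
$G = -6208$ ($G = \left(-388\right) 16 = -6208$)
$J{\left(m,V \right)} = - 232 V$ ($J{\left(m,V \right)} = 0 m - 232 V = 0 - 232 V = - 232 V$)
$\frac{J{\left(-325,34 \right)}}{324453} + \frac{G}{319908} = \frac{\left(-232\right) 34}{324453} - \frac{6208}{319908} = \left(-7888\right) \frac{1}{324453} - \frac{1552}{79977} = - \frac{7888}{324453} - \frac{1552}{79977} = - \frac{378136544}{8649592527}$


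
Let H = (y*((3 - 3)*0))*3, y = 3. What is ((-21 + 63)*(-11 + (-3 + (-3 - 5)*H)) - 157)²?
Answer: 555025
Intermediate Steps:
H = 0 (H = (3*((3 - 3)*0))*3 = (3*(0*0))*3 = (3*0)*3 = 0*3 = 0)
((-21 + 63)*(-11 + (-3 + (-3 - 5)*H)) - 157)² = ((-21 + 63)*(-11 + (-3 + (-3 - 5)*0)) - 157)² = (42*(-11 + (-3 - 8*0)) - 157)² = (42*(-11 + (-3 + 0)) - 157)² = (42*(-11 - 3) - 157)² = (42*(-14) - 157)² = (-588 - 157)² = (-745)² = 555025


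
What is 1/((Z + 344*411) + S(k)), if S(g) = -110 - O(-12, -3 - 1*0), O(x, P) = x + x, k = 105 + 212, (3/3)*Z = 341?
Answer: 1/141639 ≈ 7.0602e-6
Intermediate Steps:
Z = 341
k = 317
O(x, P) = 2*x
S(g) = -86 (S(g) = -110 - 2*(-12) = -110 - 1*(-24) = -110 + 24 = -86)
1/((Z + 344*411) + S(k)) = 1/((341 + 344*411) - 86) = 1/((341 + 141384) - 86) = 1/(141725 - 86) = 1/141639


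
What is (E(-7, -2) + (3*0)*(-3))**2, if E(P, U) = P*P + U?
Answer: 2209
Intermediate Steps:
E(P, U) = U + P**2 (E(P, U) = P**2 + U = U + P**2)
(E(-7, -2) + (3*0)*(-3))**2 = ((-2 + (-7)**2) + (3*0)*(-3))**2 = ((-2 + 49) + 0*(-3))**2 = (47 + 0)**2 = 47**2 = 2209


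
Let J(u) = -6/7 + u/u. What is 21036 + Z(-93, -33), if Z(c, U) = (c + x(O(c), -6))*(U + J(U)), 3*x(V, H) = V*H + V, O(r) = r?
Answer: 132992/7 ≈ 18999.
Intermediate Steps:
x(V, H) = V/3 + H*V/3 (x(V, H) = (V*H + V)/3 = (H*V + V)/3 = (V + H*V)/3 = V/3 + H*V/3)
J(u) = 1/7 (J(u) = -6*1/7 + 1 = -6/7 + 1 = 1/7)
Z(c, U) = -2*c*(1/7 + U)/3 (Z(c, U) = (c + c*(1 - 6)/3)*(U + 1/7) = (c + (1/3)*c*(-5))*(1/7 + U) = (c - 5*c/3)*(1/7 + U) = (-2*c/3)*(1/7 + U) = -2*c*(1/7 + U)/3)
21036 + Z(-93, -33) = 21036 + (2/21)*(-93)*(-1 - 7*(-33)) = 21036 + (2/21)*(-93)*(-1 + 231) = 21036 + (2/21)*(-93)*230 = 21036 - 14260/7 = 132992/7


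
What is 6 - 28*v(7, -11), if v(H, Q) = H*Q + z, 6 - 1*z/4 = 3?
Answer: 1826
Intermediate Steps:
z = 12 (z = 24 - 4*3 = 24 - 12 = 12)
v(H, Q) = 12 + H*Q (v(H, Q) = H*Q + 12 = 12 + H*Q)
6 - 28*v(7, -11) = 6 - 28*(12 + 7*(-11)) = 6 - 28*(12 - 77) = 6 - 28*(-65) = 6 + 1820 = 1826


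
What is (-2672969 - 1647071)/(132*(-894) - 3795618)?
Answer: 2160020/1956813 ≈ 1.1038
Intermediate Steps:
(-2672969 - 1647071)/(132*(-894) - 3795618) = -4320040/(-118008 - 3795618) = -4320040/(-3913626) = -4320040*(-1/3913626) = 2160020/1956813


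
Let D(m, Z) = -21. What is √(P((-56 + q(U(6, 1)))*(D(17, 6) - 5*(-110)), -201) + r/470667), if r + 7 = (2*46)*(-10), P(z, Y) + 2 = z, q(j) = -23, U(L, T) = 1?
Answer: 3*I*√114299951909806/156889 ≈ 204.43*I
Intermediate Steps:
P(z, Y) = -2 + z
r = -927 (r = -7 + (2*46)*(-10) = -7 + 92*(-10) = -7 - 920 = -927)
√(P((-56 + q(U(6, 1)))*(D(17, 6) - 5*(-110)), -201) + r/470667) = √((-2 + (-56 - 23)*(-21 - 5*(-110))) - 927/470667) = √((-2 - 79*(-21 + 550)) - 927*1/470667) = √((-2 - 79*529) - 309/156889) = √((-2 - 41791) - 309/156889) = √(-41793 - 309/156889) = √(-6556862286/156889) = 3*I*√114299951909806/156889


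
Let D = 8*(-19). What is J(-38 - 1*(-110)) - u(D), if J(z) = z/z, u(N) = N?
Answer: 153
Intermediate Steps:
D = -152
J(z) = 1
J(-38 - 1*(-110)) - u(D) = 1 - 1*(-152) = 1 + 152 = 153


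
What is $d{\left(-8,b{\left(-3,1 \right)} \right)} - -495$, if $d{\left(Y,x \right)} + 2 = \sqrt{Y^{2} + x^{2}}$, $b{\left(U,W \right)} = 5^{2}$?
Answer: $493 + \sqrt{689} \approx 519.25$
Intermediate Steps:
$b{\left(U,W \right)} = 25$
$d{\left(Y,x \right)} = -2 + \sqrt{Y^{2} + x^{2}}$
$d{\left(-8,b{\left(-3,1 \right)} \right)} - -495 = \left(-2 + \sqrt{\left(-8\right)^{2} + 25^{2}}\right) - -495 = \left(-2 + \sqrt{64 + 625}\right) + 495 = \left(-2 + \sqrt{689}\right) + 495 = 493 + \sqrt{689}$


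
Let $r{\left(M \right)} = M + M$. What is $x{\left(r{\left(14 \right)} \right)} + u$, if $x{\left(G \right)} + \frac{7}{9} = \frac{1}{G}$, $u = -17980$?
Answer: $- \frac{4531147}{252} \approx -17981.0$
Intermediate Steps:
$r{\left(M \right)} = 2 M$
$x{\left(G \right)} = - \frac{7}{9} + \frac{1}{G}$
$x{\left(r{\left(14 \right)} \right)} + u = \left(- \frac{7}{9} + \frac{1}{2 \cdot 14}\right) - 17980 = \left(- \frac{7}{9} + \frac{1}{28}\right) - 17980 = - \frac{187}{252} - 17980 = - \frac{4531147}{252}$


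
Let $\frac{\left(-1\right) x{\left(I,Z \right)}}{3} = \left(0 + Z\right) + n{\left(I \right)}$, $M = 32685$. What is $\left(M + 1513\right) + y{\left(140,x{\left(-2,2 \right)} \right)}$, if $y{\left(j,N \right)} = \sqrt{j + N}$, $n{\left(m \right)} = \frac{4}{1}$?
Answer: $34198 + \sqrt{122} \approx 34209.0$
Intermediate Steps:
$n{\left(m \right)} = 4$ ($n{\left(m \right)} = 4 \cdot 1 = 4$)
$x{\left(I,Z \right)} = -12 - 3 Z$ ($x{\left(I,Z \right)} = - 3 \left(\left(0 + Z\right) + 4\right) = - 3 \left(Z + 4\right) = - 3 \left(4 + Z\right) = -12 - 3 Z$)
$y{\left(j,N \right)} = \sqrt{N + j}$
$\left(M + 1513\right) + y{\left(140,x{\left(-2,2 \right)} \right)} = \left(32685 + 1513\right) + \sqrt{\left(-12 - 6\right) + 140} = 34198 + \sqrt{\left(-12 - 6\right) + 140} = 34198 + \sqrt{-18 + 140} = 34198 + \sqrt{122}$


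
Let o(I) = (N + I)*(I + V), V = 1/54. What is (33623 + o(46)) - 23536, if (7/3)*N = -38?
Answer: 309269/27 ≈ 11454.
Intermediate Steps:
N = -114/7 (N = (3/7)*(-38) = -114/7 ≈ -16.286)
V = 1/54 ≈ 0.018519
o(I) = (-114/7 + I)*(1/54 + I) (o(I) = (-114/7 + I)*(I + 1/54) = (-114/7 + I)*(1/54 + I))
(33623 + o(46)) - 23536 = (33623 + (-19/63 + 46² - 6149/378*46)) - 23536 = (33623 + (-19/63 + 2116 - 141427/189)) - 23536 = (33623 + 36920/27) - 23536 = 944741/27 - 23536 = 309269/27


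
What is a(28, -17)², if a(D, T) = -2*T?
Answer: 1156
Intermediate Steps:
a(28, -17)² = (-2*(-17))² = 34² = 1156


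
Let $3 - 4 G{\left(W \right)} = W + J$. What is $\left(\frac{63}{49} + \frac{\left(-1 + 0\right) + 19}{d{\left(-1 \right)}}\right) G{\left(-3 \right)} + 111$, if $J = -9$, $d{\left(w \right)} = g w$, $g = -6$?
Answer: $\frac{1779}{14} \approx 127.07$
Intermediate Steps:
$d{\left(w \right)} = - 6 w$
$G{\left(W \right)} = 3 - \frac{W}{4}$ ($G{\left(W \right)} = \frac{3}{4} - \frac{W - 9}{4} = \frac{3}{4} - \frac{-9 + W}{4} = \frac{3}{4} - \left(- \frac{9}{4} + \frac{W}{4}\right) = 3 - \frac{W}{4}$)
$\left(\frac{63}{49} + \frac{\left(-1 + 0\right) + 19}{d{\left(-1 \right)}}\right) G{\left(-3 \right)} + 111 = \left(\frac{63}{49} + \frac{\left(-1 + 0\right) + 19}{\left(-6\right) \left(-1\right)}\right) \left(3 - - \frac{3}{4}\right) + 111 = \left(63 \cdot \frac{1}{49} + \frac{-1 + 19}{6}\right) \left(3 + \frac{3}{4}\right) + 111 = \left(\frac{9}{7} + 18 \cdot \frac{1}{6}\right) \frac{15}{4} + 111 = \left(\frac{9}{7} + 3\right) \frac{15}{4} + 111 = \frac{30}{7} \cdot \frac{15}{4} + 111 = \frac{225}{14} + 111 = \frac{1779}{14}$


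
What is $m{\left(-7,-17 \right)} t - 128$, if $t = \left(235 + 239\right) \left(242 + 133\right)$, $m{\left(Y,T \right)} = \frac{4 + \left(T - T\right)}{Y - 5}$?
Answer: $-59378$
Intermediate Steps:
$m{\left(Y,T \right)} = \frac{4}{-5 + Y}$ ($m{\left(Y,T \right)} = \frac{4 + 0}{-5 + Y} = \frac{4}{-5 + Y}$)
$t = 177750$ ($t = 474 \cdot 375 = 177750$)
$m{\left(-7,-17 \right)} t - 128 = \frac{4}{-5 - 7} \cdot 177750 - 128 = \frac{4}{-12} \cdot 177750 - 128 = 4 \left(- \frac{1}{12}\right) 177750 - 128 = \left(- \frac{1}{3}\right) 177750 - 128 = -59250 - 128 = -59378$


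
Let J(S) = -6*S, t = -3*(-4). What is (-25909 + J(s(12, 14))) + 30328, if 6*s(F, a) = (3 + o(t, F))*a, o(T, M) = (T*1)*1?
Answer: 4209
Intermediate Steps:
t = 12
o(T, M) = T (o(T, M) = T*1 = T)
s(F, a) = 5*a/2 (s(F, a) = ((3 + 12)*a)/6 = (15*a)/6 = 5*a/2)
(-25909 + J(s(12, 14))) + 30328 = (-25909 - 15*14) + 30328 = (-25909 - 6*35) + 30328 = (-25909 - 210) + 30328 = -26119 + 30328 = 4209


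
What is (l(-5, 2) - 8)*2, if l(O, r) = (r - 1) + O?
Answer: -24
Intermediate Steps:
l(O, r) = -1 + O + r (l(O, r) = (-1 + r) + O = -1 + O + r)
(l(-5, 2) - 8)*2 = ((-1 - 5 + 2) - 8)*2 = (-4 - 8)*2 = -12*2 = -24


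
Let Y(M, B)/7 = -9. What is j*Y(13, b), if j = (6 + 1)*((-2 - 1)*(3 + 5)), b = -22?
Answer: 10584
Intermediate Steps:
Y(M, B) = -63 (Y(M, B) = 7*(-9) = -63)
j = -168 (j = 7*(-3*8) = 7*(-24) = -168)
j*Y(13, b) = -168*(-63) = 10584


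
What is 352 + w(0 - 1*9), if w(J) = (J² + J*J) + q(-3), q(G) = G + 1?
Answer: 512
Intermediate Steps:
q(G) = 1 + G
w(J) = -2 + 2*J² (w(J) = (J² + J*J) + (1 - 3) = (J² + J²) - 2 = 2*J² - 2 = -2 + 2*J²)
352 + w(0 - 1*9) = 352 + (-2 + 2*(0 - 1*9)²) = 352 + (-2 + 2*(0 - 9)²) = 352 + (-2 + 2*(-9)²) = 352 + (-2 + 2*81) = 352 + (-2 + 162) = 352 + 160 = 512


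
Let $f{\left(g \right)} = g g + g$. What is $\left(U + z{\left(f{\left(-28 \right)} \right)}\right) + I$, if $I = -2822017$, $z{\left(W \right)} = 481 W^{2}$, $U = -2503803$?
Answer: $269582996$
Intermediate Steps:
$f{\left(g \right)} = g + g^{2}$ ($f{\left(g \right)} = g^{2} + g = g + g^{2}$)
$\left(U + z{\left(f{\left(-28 \right)} \right)}\right) + I = \left(-2503803 + 481 \left(- 28 \left(1 - 28\right)\right)^{2}\right) - 2822017 = \left(-2503803 + 481 \left(\left(-28\right) \left(-27\right)\right)^{2}\right) - 2822017 = \left(-2503803 + 481 \cdot 756^{2}\right) - 2822017 = \left(-2503803 + 481 \cdot 571536\right) - 2822017 = \left(-2503803 + 274908816\right) - 2822017 = 272405013 - 2822017 = 269582996$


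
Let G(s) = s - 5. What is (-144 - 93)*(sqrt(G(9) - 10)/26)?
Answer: -237*I*sqrt(6)/26 ≈ -22.328*I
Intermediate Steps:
G(s) = -5 + s
(-144 - 93)*(sqrt(G(9) - 10)/26) = (-144 - 93)*(sqrt((-5 + 9) - 10)/26) = -237*sqrt(4 - 10)/26 = -237*sqrt(-6)/26 = -237*I*sqrt(6)/26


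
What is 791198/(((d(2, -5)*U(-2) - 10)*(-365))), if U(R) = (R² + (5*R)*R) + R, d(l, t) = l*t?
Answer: 395599/41975 ≈ 9.4246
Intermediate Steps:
U(R) = R + 6*R² (U(R) = (R² + 5*R²) + R = 6*R² + R = R + 6*R²)
791198/(((d(2, -5)*U(-2) - 10)*(-365))) = 791198/((((2*(-5))*(-2*(1 + 6*(-2))) - 10)*(-365))) = 791198/(((-(-20)*(1 - 12) - 10)*(-365))) = 791198/(((-(-20)*(-11) - 10)*(-365))) = 791198/(((-10*22 - 10)*(-365))) = 791198/(((-220 - 10)*(-365))) = 791198/((-230*(-365))) = 791198/83950 = 791198*(1/83950) = 395599/41975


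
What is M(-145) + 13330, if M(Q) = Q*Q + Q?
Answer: 34210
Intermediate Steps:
M(Q) = Q + Q**2 (M(Q) = Q**2 + Q = Q + Q**2)
M(-145) + 13330 = -145*(1 - 145) + 13330 = -145*(-144) + 13330 = 20880 + 13330 = 34210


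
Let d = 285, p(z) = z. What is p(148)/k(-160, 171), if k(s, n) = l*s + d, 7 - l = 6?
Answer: 148/125 ≈ 1.1840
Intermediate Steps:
l = 1 (l = 7 - 1*6 = 7 - 6 = 1)
k(s, n) = 285 + s (k(s, n) = 1*s + 285 = s + 285 = 285 + s)
p(148)/k(-160, 171) = 148/(285 - 160) = 148/125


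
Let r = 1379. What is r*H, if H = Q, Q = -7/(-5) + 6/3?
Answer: 23443/5 ≈ 4688.6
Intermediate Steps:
Q = 17/5 (Q = -7*(-1/5) + 6*(1/3) = 7/5 + 2 = 17/5 ≈ 3.4000)
H = 17/5 ≈ 3.4000
r*H = 1379*(17/5) = 23443/5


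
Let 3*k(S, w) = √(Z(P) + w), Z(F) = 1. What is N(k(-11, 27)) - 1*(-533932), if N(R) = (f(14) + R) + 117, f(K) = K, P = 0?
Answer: 534063 + 2*√7/3 ≈ 5.3407e+5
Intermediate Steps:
k(S, w) = √(1 + w)/3
N(R) = 131 + R (N(R) = (14 + R) + 117 = 131 + R)
N(k(-11, 27)) - 1*(-533932) = (131 + √(1 + 27)/3) - 1*(-533932) = (131 + √28/3) + 533932 = (131 + (2*√7)/3) + 533932 = (131 + 2*√7/3) + 533932 = 534063 + 2*√7/3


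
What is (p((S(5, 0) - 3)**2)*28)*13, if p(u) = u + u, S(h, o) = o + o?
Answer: 6552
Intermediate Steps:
S(h, o) = 2*o
p(u) = 2*u
(p((S(5, 0) - 3)**2)*28)*13 = ((2*(2*0 - 3)**2)*28)*13 = ((2*(0 - 3)**2)*28)*13 = ((2*(-3)**2)*28)*13 = ((2*9)*28)*13 = (18*28)*13 = 504*13 = 6552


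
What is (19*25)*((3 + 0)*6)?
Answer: 8550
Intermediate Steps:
(19*25)*((3 + 0)*6) = 475*(3*6) = 475*18 = 8550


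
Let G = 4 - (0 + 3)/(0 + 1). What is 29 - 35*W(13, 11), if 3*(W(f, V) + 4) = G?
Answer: 472/3 ≈ 157.33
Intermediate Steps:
G = 1 (G = 4 - 3/1 = 4 - 3 = 1)
W(f, V) = -11/3 (W(f, V) = -4 + (1/3)*1 = -4 + 1/3 = -11/3)
29 - 35*W(13, 11) = 29 - 35*(-11/3) = 29 + 385/3 = 472/3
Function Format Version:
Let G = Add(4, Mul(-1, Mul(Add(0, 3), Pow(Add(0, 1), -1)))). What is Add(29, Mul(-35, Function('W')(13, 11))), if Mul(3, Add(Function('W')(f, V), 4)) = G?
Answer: Rational(472, 3) ≈ 157.33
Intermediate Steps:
G = 1 (G = Add(4, Mul(-1, Mul(3, Pow(1, -1)))) = Add(4, Mul(-1, Mul(3, 1))) = Add(4, Mul(-1, 3)) = Add(4, -3) = 1)
Function('W')(f, V) = Rational(-11, 3) (Function('W')(f, V) = Add(-4, Mul(Rational(1, 3), 1)) = Add(-4, Rational(1, 3)) = Rational(-11, 3))
Add(29, Mul(-35, Function('W')(13, 11))) = Add(29, Mul(-35, Rational(-11, 3))) = Add(29, Rational(385, 3)) = Rational(472, 3)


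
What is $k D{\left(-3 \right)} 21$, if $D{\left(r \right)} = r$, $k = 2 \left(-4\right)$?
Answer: $504$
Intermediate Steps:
$k = -8$
$k D{\left(-3 \right)} 21 = \left(-8\right) \left(-3\right) 21 = 24 \cdot 21 = 504$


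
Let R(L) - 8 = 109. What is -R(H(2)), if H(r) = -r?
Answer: -117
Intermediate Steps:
R(L) = 117 (R(L) = 8 + 109 = 117)
-R(H(2)) = -1*117 = -117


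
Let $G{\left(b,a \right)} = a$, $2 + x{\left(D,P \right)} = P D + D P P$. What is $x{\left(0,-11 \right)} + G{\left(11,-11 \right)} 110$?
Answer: $-1212$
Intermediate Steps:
$x{\left(D,P \right)} = -2 + D P + D P^{2}$ ($x{\left(D,P \right)} = -2 + \left(P D + D P P\right) = -2 + \left(D P + D P^{2}\right) = -2 + D P + D P^{2}$)
$x{\left(0,-11 \right)} + G{\left(11,-11 \right)} 110 = \left(-2 + 0 \left(-11\right) + 0 \left(-11\right)^{2}\right) - 1210 = \left(-2 + 0 + 0 \cdot 121\right) - 1210 = \left(-2 + 0 + 0\right) - 1210 = -2 - 1210 = -1212$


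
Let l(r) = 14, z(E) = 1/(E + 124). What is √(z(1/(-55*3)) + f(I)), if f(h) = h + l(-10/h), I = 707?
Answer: 8*√4715513074/20459 ≈ 26.852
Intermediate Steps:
z(E) = 1/(124 + E)
f(h) = 14 + h (f(h) = h + 14 = 14 + h)
√(z(1/(-55*3)) + f(I)) = √(1/(124 + 1/(-55*3)) + (14 + 707)) = √(1/(124 + 1/(-165)) + 721) = √(1/(124 - 1/165) + 721) = √(1/(20459/165) + 721) = √(165/20459 + 721) = √(14751104/20459) = 8*√4715513074/20459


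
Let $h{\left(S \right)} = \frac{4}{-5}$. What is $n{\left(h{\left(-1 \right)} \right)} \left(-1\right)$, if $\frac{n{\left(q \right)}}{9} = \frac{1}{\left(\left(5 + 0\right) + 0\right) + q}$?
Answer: $- \frac{15}{7} \approx -2.1429$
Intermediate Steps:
$h{\left(S \right)} = - \frac{4}{5}$ ($h{\left(S \right)} = 4 \left(- \frac{1}{5}\right) = - \frac{4}{5}$)
$n{\left(q \right)} = \frac{9}{5 + q}$ ($n{\left(q \right)} = \frac{9}{\left(\left(5 + 0\right) + 0\right) + q} = \frac{9}{\left(5 + 0\right) + q} = \frac{9}{5 + q}$)
$n{\left(h{\left(-1 \right)} \right)} \left(-1\right) = \frac{9}{5 - \frac{4}{5}} \left(-1\right) = \frac{9}{\frac{21}{5}} \left(-1\right) = 9 \cdot \frac{5}{21} \left(-1\right) = \frac{15}{7} \left(-1\right) = - \frac{15}{7}$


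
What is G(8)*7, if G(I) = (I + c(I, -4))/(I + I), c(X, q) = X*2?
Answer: 21/2 ≈ 10.500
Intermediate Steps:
c(X, q) = 2*X
G(I) = 3/2 (G(I) = (I + 2*I)/(I + I) = (3*I)/((2*I)) = (3*I)*(1/(2*I)) = 3/2)
G(8)*7 = (3/2)*7 = 21/2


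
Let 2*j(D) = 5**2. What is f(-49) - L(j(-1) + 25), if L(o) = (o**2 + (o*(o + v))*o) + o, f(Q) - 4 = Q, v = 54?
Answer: -1041285/8 ≈ -1.3016e+5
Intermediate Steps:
j(D) = 25/2 (j(D) = (1/2)*5**2 = (1/2)*25 = 25/2)
f(Q) = 4 + Q
L(o) = o + o**2 + o**2*(54 + o) (L(o) = (o**2 + (o*(o + 54))*o) + o = (o**2 + (o*(54 + o))*o) + o = (o**2 + o**2*(54 + o)) + o = o + o**2 + o**2*(54 + o))
f(-49) - L(j(-1) + 25) = (4 - 49) - (25/2 + 25)*(1 + (25/2 + 25)**2 + 55*(25/2 + 25)) = -45 - 75*(1 + (75/2)**2 + 55*(75/2))/2 = -45 - 75*(1 + 5625/4 + 4125/2)/2 = -45 - 75*13879/(2*4) = -45 - 1*1040925/8 = -45 - 1040925/8 = -1041285/8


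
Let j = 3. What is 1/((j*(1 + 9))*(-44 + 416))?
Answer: 1/11160 ≈ 8.9606e-5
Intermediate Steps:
1/((j*(1 + 9))*(-44 + 416)) = 1/((3*(1 + 9))*(-44 + 416)) = 1/((3*10)*372) = 1/(30*372) = 1/11160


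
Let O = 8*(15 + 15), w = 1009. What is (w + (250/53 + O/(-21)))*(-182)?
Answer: -9668074/53 ≈ -1.8242e+5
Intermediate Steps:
O = 240 (O = 8*30 = 240)
(w + (250/53 + O/(-21)))*(-182) = (1009 + (250/53 + 240/(-21)))*(-182) = (1009 + (250*(1/53) + 240*(-1/21)))*(-182) = (1009 + (250/53 - 80/7))*(-182) = (1009 - 2490/371)*(-182) = (371849/371)*(-182) = -9668074/53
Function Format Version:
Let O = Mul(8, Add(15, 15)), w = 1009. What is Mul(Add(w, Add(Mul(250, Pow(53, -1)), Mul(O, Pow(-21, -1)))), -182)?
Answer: Rational(-9668074, 53) ≈ -1.8242e+5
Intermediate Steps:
O = 240 (O = Mul(8, 30) = 240)
Mul(Add(w, Add(Mul(250, Pow(53, -1)), Mul(O, Pow(-21, -1)))), -182) = Mul(Add(1009, Add(Mul(250, Pow(53, -1)), Mul(240, Pow(-21, -1)))), -182) = Mul(Add(1009, Add(Mul(250, Rational(1, 53)), Mul(240, Rational(-1, 21)))), -182) = Mul(Add(1009, Add(Rational(250, 53), Rational(-80, 7))), -182) = Mul(Add(1009, Rational(-2490, 371)), -182) = Mul(Rational(371849, 371), -182) = Rational(-9668074, 53)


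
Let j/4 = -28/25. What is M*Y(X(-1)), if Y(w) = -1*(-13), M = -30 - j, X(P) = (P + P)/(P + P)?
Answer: -8294/25 ≈ -331.76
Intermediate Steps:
j = -112/25 (j = 4*(-28/25) = -112/25 ≈ -4.4800)
X(P) = 1 (X(P) = (2*P)/((2*P)) = (2*P)*(1/(2*P)) = 1)
M = -638/25 (M = -30 - 1*(-112/25) = -30 + 112/25 = -638/25 ≈ -25.520)
Y(w) = 13
M*Y(X(-1)) = -638/25*13 = -8294/25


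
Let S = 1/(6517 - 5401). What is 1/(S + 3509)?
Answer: 1116/3916045 ≈ 0.00028498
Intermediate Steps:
S = 1/1116 ≈ 0.00089606
1/(S + 3509) = 1/(1/1116 + 3509) = 1/(3916045/1116) = 1116/3916045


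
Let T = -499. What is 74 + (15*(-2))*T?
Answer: 15044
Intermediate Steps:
74 + (15*(-2))*T = 74 + (15*(-2))*(-499) = 74 - 30*(-499) = 74 + 14970 = 15044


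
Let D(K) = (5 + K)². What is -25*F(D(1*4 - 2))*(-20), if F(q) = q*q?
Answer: 1200500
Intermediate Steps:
F(q) = q²
-25*F(D(1*4 - 2))*(-20) = -25*(5 + (1*4 - 2))⁴*(-20) = -25*(5 + (4 - 2))⁴*(-20) = -25*(5 + 2)⁴*(-20) = -25*(7²)²*(-20) = -25*49²*(-20) = -25*2401*(-20) = -60025*(-20) = 1200500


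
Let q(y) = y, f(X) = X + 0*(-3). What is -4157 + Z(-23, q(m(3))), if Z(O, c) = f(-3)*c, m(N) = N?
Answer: -4166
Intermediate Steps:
f(X) = X (f(X) = X + 0 = X)
Z(O, c) = -3*c
-4157 + Z(-23, q(m(3))) = -4157 - 3*3 = -4157 - 9 = -4166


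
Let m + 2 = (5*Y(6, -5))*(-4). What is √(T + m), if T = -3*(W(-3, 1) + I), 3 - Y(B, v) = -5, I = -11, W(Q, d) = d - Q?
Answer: I*√141 ≈ 11.874*I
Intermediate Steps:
Y(B, v) = 8 (Y(B, v) = 3 - 1*(-5) = 3 + 5 = 8)
T = 21 (T = -3*((1 - 1*(-3)) - 11) = -3*((1 + 3) - 11) = -3*(4 - 11) = -3*(-7) = 21)
m = -162 (m = -2 + (5*8)*(-4) = -2 + 40*(-4) = -2 - 160 = -162)
√(T + m) = √(21 - 162) = √(-141) = I*√141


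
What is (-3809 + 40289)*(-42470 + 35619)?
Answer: -249924480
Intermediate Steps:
(-3809 + 40289)*(-42470 + 35619) = 36480*(-6851) = -249924480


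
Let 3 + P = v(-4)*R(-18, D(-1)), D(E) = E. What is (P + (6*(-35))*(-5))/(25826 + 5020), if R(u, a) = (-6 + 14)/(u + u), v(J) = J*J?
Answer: 9391/277614 ≈ 0.033828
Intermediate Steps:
v(J) = J²
R(u, a) = 4/u (R(u, a) = 8/((2*u)) = 8*(1/(2*u)) = 4/u)
P = -59/9 (P = -3 + (-4)²*(4/(-18)) = -3 + 16*(4*(-1/18)) = -3 + 16*(-2/9) = -3 - 32/9 = -59/9 ≈ -6.5556)
(P + (6*(-35))*(-5))/(25826 + 5020) = (-59/9 + (6*(-35))*(-5))/(25826 + 5020) = (-59/9 - 210*(-5))/30846 = (-59/9 + 1050)*(1/30846) = (9391/9)*(1/30846) = 9391/277614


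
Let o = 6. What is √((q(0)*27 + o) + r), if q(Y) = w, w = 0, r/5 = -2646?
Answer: 2*I*√3306 ≈ 115.0*I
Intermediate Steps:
r = -13230 (r = 5*(-2646) = -13230)
q(Y) = 0
√((q(0)*27 + o) + r) = √((0*27 + 6) - 13230) = √((0 + 6) - 13230) = √(6 - 13230) = √(-13224) = 2*I*√3306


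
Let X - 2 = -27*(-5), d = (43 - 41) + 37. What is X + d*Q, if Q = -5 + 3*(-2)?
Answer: -292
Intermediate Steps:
d = 39 (d = 2 + 37 = 39)
X = 137 (X = 2 - 27*(-5) = 2 + 135 = 137)
Q = -11 (Q = -5 - 6 = -11)
X + d*Q = 137 + 39*(-11) = 137 - 429 = -292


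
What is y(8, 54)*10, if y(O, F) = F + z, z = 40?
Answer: 940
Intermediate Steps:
y(O, F) = 40 + F (y(O, F) = F + 40 = 40 + F)
y(8, 54)*10 = (40 + 54)*10 = 94*10 = 940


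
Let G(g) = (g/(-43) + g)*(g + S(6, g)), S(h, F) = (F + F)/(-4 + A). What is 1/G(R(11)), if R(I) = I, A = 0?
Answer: 43/2541 ≈ 0.016922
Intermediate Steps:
S(h, F) = -F/2 (S(h, F) = (F + F)/(-4 + 0) = (2*F)/(-4) = (2*F)*(-¼) = -F/2)
G(g) = 21*g²/43 (G(g) = (g/(-43) + g)*(g - g/2) = (g*(-1/43) + g)*(g/2) = (-g/43 + g)*(g/2) = (42*g/43)*(g/2) = 21*g²/43)
1/G(R(11)) = 1/((21/43)*11²) = 1/((21/43)*121) = 1/(2541/43) = 43/2541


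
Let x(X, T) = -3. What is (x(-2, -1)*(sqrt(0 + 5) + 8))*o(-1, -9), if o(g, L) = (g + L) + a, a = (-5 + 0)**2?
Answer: -360 - 45*sqrt(5) ≈ -460.62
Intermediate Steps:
a = 25 (a = (-5)**2 = 25)
o(g, L) = 25 + L + g (o(g, L) = (g + L) + 25 = (L + g) + 25 = 25 + L + g)
(x(-2, -1)*(sqrt(0 + 5) + 8))*o(-1, -9) = (-3*(sqrt(0 + 5) + 8))*(25 - 9 - 1) = -3*(sqrt(5) + 8)*15 = -3*(8 + sqrt(5))*15 = (-24 - 3*sqrt(5))*15 = -360 - 45*sqrt(5)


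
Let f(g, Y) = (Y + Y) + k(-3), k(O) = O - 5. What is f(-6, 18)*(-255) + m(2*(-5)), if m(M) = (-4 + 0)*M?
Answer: -7100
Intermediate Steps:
k(O) = -5 + O
m(M) = -4*M
f(g, Y) = -8 + 2*Y (f(g, Y) = (Y + Y) + (-5 - 3) = 2*Y - 8 = -8 + 2*Y)
f(-6, 18)*(-255) + m(2*(-5)) = (-8 + 2*18)*(-255) - 8*(-5) = (-8 + 36)*(-255) - 4*(-10) = 28*(-255) + 40 = -7140 + 40 = -7100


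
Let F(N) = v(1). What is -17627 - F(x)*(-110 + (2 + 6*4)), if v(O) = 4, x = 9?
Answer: -17291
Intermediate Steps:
F(N) = 4
-17627 - F(x)*(-110 + (2 + 6*4)) = -17627 - 4*(-110 + (2 + 6*4)) = -17627 - 4*(-110 + (2 + 24)) = -17627 - 4*(-110 + 26) = -17627 - 4*(-84) = -17627 - 1*(-336) = -17627 + 336 = -17291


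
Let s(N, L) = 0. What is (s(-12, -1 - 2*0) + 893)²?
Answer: 797449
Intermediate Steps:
(s(-12, -1 - 2*0) + 893)² = (0 + 893)² = 893² = 797449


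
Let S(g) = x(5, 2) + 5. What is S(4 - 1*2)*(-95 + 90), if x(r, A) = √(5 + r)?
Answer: -25 - 5*√10 ≈ -40.811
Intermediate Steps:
S(g) = 5 + √10 (S(g) = √(5 + 5) + 5 = √10 + 5 = 5 + √10)
S(4 - 1*2)*(-95 + 90) = (5 + √10)*(-95 + 90) = (5 + √10)*(-5) = -25 - 5*√10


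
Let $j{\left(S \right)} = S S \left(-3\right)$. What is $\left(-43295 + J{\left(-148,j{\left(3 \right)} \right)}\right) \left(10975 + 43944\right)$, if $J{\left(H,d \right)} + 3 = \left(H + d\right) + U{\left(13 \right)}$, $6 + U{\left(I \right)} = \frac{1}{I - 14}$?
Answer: $-2387878120$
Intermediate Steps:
$j{\left(S \right)} = - 3 S^{2}$ ($j{\left(S \right)} = S^{2} \left(-3\right) = - 3 S^{2}$)
$U{\left(I \right)} = -6 + \frac{1}{-14 + I}$ ($U{\left(I \right)} = -6 + \frac{1}{I - 14} = -6 + \frac{1}{-14 + I}$)
$J{\left(H,d \right)} = -10 + H + d$ ($J{\left(H,d \right)} = -3 + \left(\left(H + d\right) + \frac{85 - 78}{-14 + 13}\right) = -3 + \left(\left(H + d\right) + \frac{85 - 78}{-1}\right) = -3 - \left(7 - H - d\right) = -3 + \left(-7 + H + d\right) = -10 + H + d$)
$\left(-43295 + J{\left(-148,j{\left(3 \right)} \right)}\right) \left(10975 + 43944\right) = \left(-43295 - \left(158 + 27\right)\right) \left(10975 + 43944\right) = \left(-43295 - 185\right) 54919 = \left(-43480\right) 54919 = -2387878120$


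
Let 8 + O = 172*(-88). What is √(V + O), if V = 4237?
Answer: I*√10907 ≈ 104.44*I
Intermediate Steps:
O = -15144 (O = -8 + 172*(-88) = -8 - 15136 = -15144)
√(V + O) = √(4237 - 15144) = √(-10907) = I*√10907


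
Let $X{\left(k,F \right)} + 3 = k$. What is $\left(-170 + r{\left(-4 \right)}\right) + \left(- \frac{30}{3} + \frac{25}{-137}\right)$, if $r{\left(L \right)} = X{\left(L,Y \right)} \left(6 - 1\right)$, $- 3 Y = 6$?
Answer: $- \frac{29480}{137} \approx -215.18$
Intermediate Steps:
$Y = -2$ ($Y = \left(- \frac{1}{3}\right) 6 = -2$)
$X{\left(k,F \right)} = -3 + k$
$r{\left(L \right)} = -15 + 5 L$ ($r{\left(L \right)} = \left(-3 + L\right) \left(6 - 1\right) = \left(-3 + L\right) 5 = -15 + 5 L$)
$\left(-170 + r{\left(-4 \right)}\right) + \left(- \frac{30}{3} + \frac{25}{-137}\right) = \left(-170 + \left(-15 + 5 \left(-4\right)\right)\right) + \left(- \frac{30}{3} + \frac{25}{-137}\right) = \left(-170 - 35\right) + \left(\left(-30\right) \frac{1}{3} + 25 \left(- \frac{1}{137}\right)\right) = \left(-170 - 35\right) - \frac{1395}{137} = -205 - \frac{1395}{137} = - \frac{29480}{137}$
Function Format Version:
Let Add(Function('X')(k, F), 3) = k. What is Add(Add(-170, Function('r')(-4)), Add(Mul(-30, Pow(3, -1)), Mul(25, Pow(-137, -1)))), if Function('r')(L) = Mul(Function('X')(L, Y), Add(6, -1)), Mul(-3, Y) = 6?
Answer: Rational(-29480, 137) ≈ -215.18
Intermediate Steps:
Y = -2 (Y = Mul(Rational(-1, 3), 6) = -2)
Function('X')(k, F) = Add(-3, k)
Function('r')(L) = Add(-15, Mul(5, L)) (Function('r')(L) = Mul(Add(-3, L), Add(6, -1)) = Mul(Add(-3, L), 5) = Add(-15, Mul(5, L)))
Add(Add(-170, Function('r')(-4)), Add(Mul(-30, Pow(3, -1)), Mul(25, Pow(-137, -1)))) = Add(Add(-170, Add(-15, Mul(5, -4))), Add(Mul(-30, Pow(3, -1)), Mul(25, Pow(-137, -1)))) = Add(Add(-170, Add(-15, -20)), Add(Mul(-30, Rational(1, 3)), Mul(25, Rational(-1, 137)))) = Add(Add(-170, -35), Add(-10, Rational(-25, 137))) = Add(-205, Rational(-1395, 137)) = Rational(-29480, 137)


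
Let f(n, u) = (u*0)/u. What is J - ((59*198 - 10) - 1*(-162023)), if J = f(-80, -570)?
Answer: -173695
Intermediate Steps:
f(n, u) = 0 (f(n, u) = 0/u = 0)
J = 0
J - ((59*198 - 10) - 1*(-162023)) = 0 - ((59*198 - 10) - 1*(-162023)) = 0 - ((11682 - 10) + 162023) = 0 - (11672 + 162023) = 0 - 1*173695 = 0 - 173695 = -173695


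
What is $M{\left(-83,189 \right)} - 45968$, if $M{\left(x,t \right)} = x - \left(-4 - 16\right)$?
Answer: $-46031$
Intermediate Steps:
$M{\left(x,t \right)} = 20 + x$ ($M{\left(x,t \right)} = x - -20 = x + 20 = 20 + x$)
$M{\left(-83,189 \right)} - 45968 = \left(20 - 83\right) - 45968 = -63 - 45968 = -46031$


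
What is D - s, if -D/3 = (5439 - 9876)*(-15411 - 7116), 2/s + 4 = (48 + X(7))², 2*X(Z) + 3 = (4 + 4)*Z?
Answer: -6652325259953/22185 ≈ -2.9986e+8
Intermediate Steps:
X(Z) = -3/2 + 4*Z (X(Z) = -3/2 + ((4 + 4)*Z)/2 = -3/2 + (8*Z)/2 = -3/2 + 4*Z)
s = 8/22185 (s = 2/(-4 + (48 + (-3/2 + 4*7))²) = 2/(-4 + (48 + (-3/2 + 28))²) = 2/(-4 + (48 + 53/2)²) = 2/(-4 + (149/2)²) = 2/(-4 + 22201/4) = 2/(22185/4) = 2*(4/22185) = 8/22185 ≈ 0.00036060)
D = -299856897 (D = -3*(5439 - 9876)*(-15411 - 7116) = -(-13311)*(-22527) = -3*99952299 = -299856897)
D - s = -299856897 - 1*8/22185 = -299856897 - 8/22185 = -6652325259953/22185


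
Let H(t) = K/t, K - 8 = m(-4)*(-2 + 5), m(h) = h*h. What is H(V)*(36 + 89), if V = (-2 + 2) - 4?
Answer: -1750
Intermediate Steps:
m(h) = h²
V = -4 (V = 0 - 4 = -4)
K = 56 (K = 8 + (-4)²*(-2 + 5) = 8 + 16*3 = 8 + 48 = 56)
H(t) = 56/t
H(V)*(36 + 89) = (56/(-4))*(36 + 89) = (56*(-¼))*125 = -14*125 = -1750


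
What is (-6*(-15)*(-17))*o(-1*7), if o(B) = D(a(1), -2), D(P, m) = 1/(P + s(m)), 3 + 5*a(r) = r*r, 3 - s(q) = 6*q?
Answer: -7650/73 ≈ -104.79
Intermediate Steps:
s(q) = 3 - 6*q
a(r) = -⅗ + r²/5 (a(r) = -⅗ + (r*r)/5 = -⅗ + r²/5)
D(P, m) = 1/(3 + P - 6*m) (D(P, m) = 1/(P + (3 - 6*m)) = 1/(3 + P - 6*m))
o(B) = 5/73 (o(B) = 1/(3 + (-⅗ + (⅕)*1²) - 6*(-2)) = 1/(3 + (-⅗ + (⅕)*1) + 12) = 1/(3 + (-⅗ + ⅕) + 12) = 1/(3 - ⅖ + 12) = 1/(73/5) = 5/73)
(-6*(-15)*(-17))*o(-1*7) = (-6*(-15)*(-17))*(5/73) = (90*(-17))*(5/73) = -1530*5/73 = -7650/73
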